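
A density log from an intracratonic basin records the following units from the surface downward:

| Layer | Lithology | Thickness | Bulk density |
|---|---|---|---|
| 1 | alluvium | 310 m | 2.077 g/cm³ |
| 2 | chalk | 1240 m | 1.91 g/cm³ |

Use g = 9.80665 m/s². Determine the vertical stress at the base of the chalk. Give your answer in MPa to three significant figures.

29.5 MPa

alluvium: 2077 kg/m³ × 9.80665 m/s² × 310 m = 6.314×10^6 Pa = 6.314 MPa
chalk: 1910 kg/m³ × 9.80665 m/s² × 1240 m = 2.323×10^7 Pa = 23.23 MPa
Total = 6.314 + 23.23 = 29.540 MPa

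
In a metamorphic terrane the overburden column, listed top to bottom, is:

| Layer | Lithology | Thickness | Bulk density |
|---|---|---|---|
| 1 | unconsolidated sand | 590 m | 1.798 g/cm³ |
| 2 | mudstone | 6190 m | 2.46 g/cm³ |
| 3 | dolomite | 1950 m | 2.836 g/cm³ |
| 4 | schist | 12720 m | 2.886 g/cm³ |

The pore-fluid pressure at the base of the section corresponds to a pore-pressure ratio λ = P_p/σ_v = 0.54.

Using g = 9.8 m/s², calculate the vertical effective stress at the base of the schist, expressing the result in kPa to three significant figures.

Overburden (lithostatic) stress σ_v:
unconsolidated sand: 1798 kg/m³ × 9.8 m/s² × 590 m = 1.040×10^7 Pa = 10.40 MPa
mudstone: 2460 kg/m³ × 9.8 m/s² × 6190 m = 1.492×10^8 Pa = 149.2 MPa
dolomite: 2836 kg/m³ × 9.8 m/s² × 1950 m = 5.420×10^7 Pa = 54.20 MPa
schist: 2886 kg/m³ × 9.8 m/s² × 12720 m = 3.598×10^8 Pa = 359.8 MPa
Total = 10.40 + 149.2 + 54.20 + 359.8 = 573.58 MPa
Pore pressure P_p = λ·σ_v = 0.54 × 573.6 MPa = 309.7 MPa
Effective stress σ' = σ_v − P_p = 573.6 − 309.7 = 263.85 MPa = 2.6385×10^5 kPa

264000 kPa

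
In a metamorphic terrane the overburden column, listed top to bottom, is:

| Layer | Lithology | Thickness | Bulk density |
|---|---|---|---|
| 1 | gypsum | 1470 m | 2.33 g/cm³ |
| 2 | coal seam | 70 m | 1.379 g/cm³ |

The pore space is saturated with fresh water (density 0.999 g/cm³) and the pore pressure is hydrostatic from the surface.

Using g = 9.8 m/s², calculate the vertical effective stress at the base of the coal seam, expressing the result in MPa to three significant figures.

19.4 MPa

Overburden (lithostatic) stress σ_v:
gypsum: 2330 kg/m³ × 9.8 m/s² × 1470 m = 3.357×10^7 Pa = 33.57 MPa
coal seam: 1379 kg/m³ × 9.8 m/s² × 70 m = 9.460×10^5 Pa = 0.9460 MPa
Total = 33.57 + 0.9460 = 34.512 MPa
Pore pressure P_p = 999 kg/m³ × 9.8 m/s² × 1540 m = 1.508×10^7 Pa = 15.08 MPa
Effective stress σ' = σ_v − P_p = 34.51 − 15.08 = 19.435 MPa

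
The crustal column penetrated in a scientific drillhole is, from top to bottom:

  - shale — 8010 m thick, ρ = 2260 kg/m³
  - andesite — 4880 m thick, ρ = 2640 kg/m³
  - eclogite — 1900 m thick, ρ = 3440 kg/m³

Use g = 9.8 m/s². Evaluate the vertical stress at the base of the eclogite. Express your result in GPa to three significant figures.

0.368 GPa

shale: 2260 kg/m³ × 9.8 m/s² × 8010 m = 1.774×10^8 Pa = 0.1774 GPa
andesite: 2640 kg/m³ × 9.8 m/s² × 4880 m = 1.263×10^8 Pa = 0.1263 GPa
eclogite: 3440 kg/m³ × 9.8 m/s² × 1900 m = 6.405×10^7 Pa = 0.06405 GPa
Total = 0.1774 + 0.1263 + 0.06405 = 0.36771 GPa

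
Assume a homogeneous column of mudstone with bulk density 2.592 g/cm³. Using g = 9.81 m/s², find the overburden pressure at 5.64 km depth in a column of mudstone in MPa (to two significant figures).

mudstone: 2592 kg/m³ × 9.81 m/s² × 5640 m = 1.434×10^8 Pa = 143.4 MPa

140 MPa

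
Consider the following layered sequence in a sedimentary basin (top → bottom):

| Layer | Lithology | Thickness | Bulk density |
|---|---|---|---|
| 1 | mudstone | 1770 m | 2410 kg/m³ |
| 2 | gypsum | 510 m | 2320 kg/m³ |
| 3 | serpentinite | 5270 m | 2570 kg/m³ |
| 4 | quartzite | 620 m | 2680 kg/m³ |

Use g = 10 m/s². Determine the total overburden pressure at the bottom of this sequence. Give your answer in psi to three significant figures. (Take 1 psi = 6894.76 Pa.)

mudstone: 2410 kg/m³ × 10 m/s² × 1770 m = 4.266×10^7 Pa = 6187 psi
gypsum: 2320 kg/m³ × 10 m/s² × 510 m = 1.183×10^7 Pa = 1716 psi
serpentinite: 2570 kg/m³ × 10 m/s² × 5270 m = 1.354×10^8 Pa = 19644 psi
quartzite: 2680 kg/m³ × 10 m/s² × 620 m = 1.662×10^7 Pa = 2410 psi
Total = 6187 + 1716 + 19644 + 2410 = 29957 psi

30000 psi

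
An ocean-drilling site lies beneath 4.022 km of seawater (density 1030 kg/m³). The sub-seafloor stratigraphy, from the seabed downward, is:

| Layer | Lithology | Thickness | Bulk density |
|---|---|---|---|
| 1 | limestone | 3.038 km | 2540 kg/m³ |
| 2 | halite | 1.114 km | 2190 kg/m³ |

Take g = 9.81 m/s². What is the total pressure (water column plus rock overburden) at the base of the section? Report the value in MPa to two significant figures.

seawater: 1030 kg/m³ × 9.81 m/s² × 4022 m = 4.064×10^7 Pa = 40.64 MPa
limestone: 2540 kg/m³ × 9.81 m/s² × 3038 m = 7.570×10^7 Pa = 75.70 MPa
halite: 2190 kg/m³ × 9.81 m/s² × 1114 m = 2.393×10^7 Pa = 23.93 MPa
Total = 40.64 + 75.70 + 23.93 = 140.27 MPa

140 MPa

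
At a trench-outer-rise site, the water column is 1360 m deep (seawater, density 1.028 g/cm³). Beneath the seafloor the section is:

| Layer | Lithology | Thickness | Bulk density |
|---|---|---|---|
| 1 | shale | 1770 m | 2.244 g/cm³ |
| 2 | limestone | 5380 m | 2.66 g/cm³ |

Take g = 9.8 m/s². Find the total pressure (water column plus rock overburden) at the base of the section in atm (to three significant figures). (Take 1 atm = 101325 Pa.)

seawater: 1028 kg/m³ × 9.8 m/s² × 1360 m = 1.370×10^7 Pa = 135.2 atm
shale: 2244 kg/m³ × 9.8 m/s² × 1770 m = 3.892×10^7 Pa = 384.2 atm
limestone: 2660 kg/m³ × 9.8 m/s² × 5380 m = 1.402×10^8 Pa = 1384 atm
Total = 135.2 + 384.2 + 1384 = 1903.5 atm

1900 atm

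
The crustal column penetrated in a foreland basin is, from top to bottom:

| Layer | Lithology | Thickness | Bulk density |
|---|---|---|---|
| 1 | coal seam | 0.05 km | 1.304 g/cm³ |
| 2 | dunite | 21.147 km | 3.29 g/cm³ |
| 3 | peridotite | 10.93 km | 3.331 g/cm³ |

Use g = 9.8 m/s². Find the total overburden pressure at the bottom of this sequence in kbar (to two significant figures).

10 kbar

coal seam: 1304 kg/m³ × 9.8 m/s² × 50 m = 6.390×10^5 Pa = 6.390×10^-3 kbar
dunite: 3290 kg/m³ × 9.8 m/s² × 21147 m = 6.818×10^8 Pa = 6.818 kbar
peridotite: 3331 kg/m³ × 9.8 m/s² × 10930 m = 3.568×10^8 Pa = 3.568 kbar
Total = 6.390×10^-3 + 6.818 + 3.568 = 10.393 kbar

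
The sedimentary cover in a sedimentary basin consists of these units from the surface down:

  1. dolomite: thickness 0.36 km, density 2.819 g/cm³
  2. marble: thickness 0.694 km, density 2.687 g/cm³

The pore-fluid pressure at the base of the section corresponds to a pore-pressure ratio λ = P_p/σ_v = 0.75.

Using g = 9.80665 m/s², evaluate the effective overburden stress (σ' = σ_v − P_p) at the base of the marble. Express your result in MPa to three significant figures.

Overburden (lithostatic) stress σ_v:
dolomite: 2819 kg/m³ × 9.80665 m/s² × 360 m = 9.952×10^6 Pa = 9.952 MPa
marble: 2687 kg/m³ × 9.80665 m/s² × 694 m = 1.829×10^7 Pa = 18.29 MPa
Total = 9.952 + 18.29 = 28.239 MPa
Pore pressure P_p = λ·σ_v = 0.75 × 28.24 MPa = 21.18 MPa
Effective stress σ' = σ_v − P_p = 28.24 − 21.18 = 7.0599 MPa

7.06 MPa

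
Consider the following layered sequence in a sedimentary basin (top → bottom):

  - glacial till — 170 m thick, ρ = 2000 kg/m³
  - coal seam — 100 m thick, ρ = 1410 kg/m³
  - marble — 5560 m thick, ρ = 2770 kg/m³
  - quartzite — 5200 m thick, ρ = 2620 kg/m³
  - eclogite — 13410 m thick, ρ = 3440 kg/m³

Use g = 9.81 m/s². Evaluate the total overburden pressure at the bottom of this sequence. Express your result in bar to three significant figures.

7420 bar

glacial till: 2000 kg/m³ × 9.81 m/s² × 170 m = 3.335×10^6 Pa = 33.35 bar
coal seam: 1410 kg/m³ × 9.81 m/s² × 100 m = 1.383×10^6 Pa = 13.83 bar
marble: 2770 kg/m³ × 9.81 m/s² × 5560 m = 1.511×10^8 Pa = 1511 bar
quartzite: 2620 kg/m³ × 9.81 m/s² × 5200 m = 1.337×10^8 Pa = 1337 bar
eclogite: 3440 kg/m³ × 9.81 m/s² × 13410 m = 4.525×10^8 Pa = 4525 bar
Total = 33.35 + 13.83 + 1511 + 1337 + 4525 = 7420.0 bar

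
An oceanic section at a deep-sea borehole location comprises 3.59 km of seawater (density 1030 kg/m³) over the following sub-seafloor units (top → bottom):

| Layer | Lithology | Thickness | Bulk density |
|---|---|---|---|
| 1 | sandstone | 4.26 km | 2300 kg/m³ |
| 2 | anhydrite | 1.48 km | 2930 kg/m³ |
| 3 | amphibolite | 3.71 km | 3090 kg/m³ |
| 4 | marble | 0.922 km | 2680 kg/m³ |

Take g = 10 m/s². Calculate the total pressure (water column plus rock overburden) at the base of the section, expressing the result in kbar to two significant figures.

seawater: 1030 kg/m³ × 10 m/s² × 3590 m = 3.698×10^7 Pa = 0.3698 kbar
sandstone: 2300 kg/m³ × 10 m/s² × 4260 m = 9.798×10^7 Pa = 0.9798 kbar
anhydrite: 2930 kg/m³ × 10 m/s² × 1480 m = 4.336×10^7 Pa = 0.4336 kbar
amphibolite: 3090 kg/m³ × 10 m/s² × 3710 m = 1.146×10^8 Pa = 1.146 kbar
marble: 2680 kg/m³ × 10 m/s² × 922 m = 2.471×10^7 Pa = 0.2471 kbar
Total = 0.3698 + 0.9798 + 0.4336 + 1.146 + 0.2471 = 3.1767 kbar

3.2 kbar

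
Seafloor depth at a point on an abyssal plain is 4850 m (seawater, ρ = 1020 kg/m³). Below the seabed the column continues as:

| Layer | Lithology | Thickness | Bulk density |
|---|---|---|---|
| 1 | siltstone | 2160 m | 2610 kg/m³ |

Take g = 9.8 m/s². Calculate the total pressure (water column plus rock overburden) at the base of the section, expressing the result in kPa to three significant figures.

seawater: 1020 kg/m³ × 9.8 m/s² × 4850 m = 4.848×10^7 Pa = 48481 kPa
siltstone: 2610 kg/m³ × 9.8 m/s² × 2160 m = 5.525×10^7 Pa = 55248 kPa
Total = 48481 + 55248 = 1.0373×10^5 kPa

104000 kPa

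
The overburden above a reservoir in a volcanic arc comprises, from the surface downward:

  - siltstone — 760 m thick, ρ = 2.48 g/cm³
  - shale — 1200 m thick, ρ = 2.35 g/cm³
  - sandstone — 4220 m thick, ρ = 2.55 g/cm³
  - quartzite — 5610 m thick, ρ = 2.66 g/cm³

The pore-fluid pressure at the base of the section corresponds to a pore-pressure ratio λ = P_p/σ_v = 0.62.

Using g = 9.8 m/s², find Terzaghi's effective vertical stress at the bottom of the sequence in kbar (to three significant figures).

Overburden (lithostatic) stress σ_v:
siltstone: 2480 kg/m³ × 9.8 m/s² × 760 m = 1.847×10^7 Pa = 18.47 MPa
shale: 2350 kg/m³ × 9.8 m/s² × 1200 m = 2.764×10^7 Pa = 27.64 MPa
sandstone: 2550 kg/m³ × 9.8 m/s² × 4220 m = 1.055×10^8 Pa = 105.5 MPa
quartzite: 2660 kg/m³ × 9.8 m/s² × 5610 m = 1.462×10^8 Pa = 146.2 MPa
Total = 18.47 + 27.64 + 105.5 + 146.2 = 297.81 MPa
Pore pressure P_p = λ·σ_v = 0.62 × 297.8 MPa = 184.6 MPa
Effective stress σ' = σ_v − P_p = 297.8 − 184.6 = 113.17 MPa = 1.1317 kbar

1.13 kbar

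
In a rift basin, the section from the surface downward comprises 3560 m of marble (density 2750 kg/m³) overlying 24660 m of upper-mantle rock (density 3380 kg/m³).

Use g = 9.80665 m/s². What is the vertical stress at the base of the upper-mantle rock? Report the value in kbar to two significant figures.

9.1 kbar

marble: 2750 kg/m³ × 9.80665 m/s² × 3560 m = 9.601×10^7 Pa = 0.9601 kbar
upper-mantle rock: 3380 kg/m³ × 9.80665 m/s² × 24660 m = 8.174×10^8 Pa = 8.174 kbar
Total = 0.9601 + 8.174 = 9.1340 kbar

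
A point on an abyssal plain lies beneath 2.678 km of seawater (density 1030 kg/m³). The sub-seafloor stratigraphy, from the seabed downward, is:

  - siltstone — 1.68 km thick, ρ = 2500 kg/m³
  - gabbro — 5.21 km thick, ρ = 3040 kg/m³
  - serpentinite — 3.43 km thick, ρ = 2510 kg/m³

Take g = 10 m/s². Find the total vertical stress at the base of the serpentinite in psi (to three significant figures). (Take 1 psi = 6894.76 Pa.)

seawater: 1030 kg/m³ × 10 m/s² × 2678 m = 2.758×10^7 Pa = 4001 psi
siltstone: 2500 kg/m³ × 10 m/s² × 1680 m = 4.200×10^7 Pa = 6092 psi
gabbro: 3040 kg/m³ × 10 m/s² × 5210 m = 1.584×10^8 Pa = 22972 psi
serpentinite: 2510 kg/m³ × 10 m/s² × 3430 m = 8.609×10^7 Pa = 12487 psi
Total = 4001 + 6092 + 22972 + 12487 = 45551 psi

45600 psi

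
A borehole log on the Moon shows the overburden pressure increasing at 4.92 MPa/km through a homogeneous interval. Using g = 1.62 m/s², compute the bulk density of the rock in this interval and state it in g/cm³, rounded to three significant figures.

3.04 g/cm³

ρ = (dP/dz)/g = 4.92 MPa/km / 1.62 m/s² = 4920.0 Pa/m / 1.62 m/s² = 3037.0 kg/m³
= 3.037 g/cm³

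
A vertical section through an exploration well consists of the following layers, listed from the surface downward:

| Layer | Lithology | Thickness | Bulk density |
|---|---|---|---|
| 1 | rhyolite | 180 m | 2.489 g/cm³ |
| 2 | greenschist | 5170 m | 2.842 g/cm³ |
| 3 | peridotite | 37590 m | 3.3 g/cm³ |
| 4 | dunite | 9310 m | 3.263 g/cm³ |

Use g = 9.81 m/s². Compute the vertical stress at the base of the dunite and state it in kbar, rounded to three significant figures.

16.6 kbar

rhyolite: 2489 kg/m³ × 9.81 m/s² × 180 m = 4.395×10^6 Pa = 0.04395 kbar
greenschist: 2842 kg/m³ × 9.81 m/s² × 5170 m = 1.441×10^8 Pa = 1.441 kbar
peridotite: 3300 kg/m³ × 9.81 m/s² × 37590 m = 1.217×10^9 Pa = 12.17 kbar
dunite: 3263 kg/m³ × 9.81 m/s² × 9310 m = 2.980×10^8 Pa = 2.980 kbar
Total = 0.04395 + 1.441 + 12.17 + 2.980 = 16.634 kbar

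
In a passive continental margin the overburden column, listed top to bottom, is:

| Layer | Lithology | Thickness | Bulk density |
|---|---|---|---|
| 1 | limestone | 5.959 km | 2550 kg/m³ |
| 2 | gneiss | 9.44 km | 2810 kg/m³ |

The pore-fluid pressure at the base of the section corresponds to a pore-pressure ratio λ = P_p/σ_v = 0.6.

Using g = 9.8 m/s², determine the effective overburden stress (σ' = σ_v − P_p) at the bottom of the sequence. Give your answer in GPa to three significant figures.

Overburden (lithostatic) stress σ_v:
limestone: 2550 kg/m³ × 9.8 m/s² × 5959 m = 1.489×10^8 Pa = 148.9 MPa
gneiss: 2810 kg/m³ × 9.8 m/s² × 9440 m = 2.600×10^8 Pa = 260.0 MPa
Total = 148.9 + 260.0 = 408.87 MPa
Pore pressure P_p = λ·σ_v = 0.6 × 408.9 MPa = 245.3 MPa
Effective stress σ' = σ_v − P_p = 408.9 − 245.3 = 163.55 MPa = 0.16355 GPa

0.164 GPa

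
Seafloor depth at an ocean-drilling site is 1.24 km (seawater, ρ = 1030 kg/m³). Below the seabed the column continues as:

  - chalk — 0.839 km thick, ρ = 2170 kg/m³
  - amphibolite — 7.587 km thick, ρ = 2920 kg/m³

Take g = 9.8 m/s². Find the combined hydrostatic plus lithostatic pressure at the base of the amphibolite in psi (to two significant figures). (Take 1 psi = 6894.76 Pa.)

36000 psi

seawater: 1030 kg/m³ × 9.8 m/s² × 1240 m = 1.252×10^7 Pa = 1815 psi
chalk: 2170 kg/m³ × 9.8 m/s² × 839 m = 1.784×10^7 Pa = 2588 psi
amphibolite: 2920 kg/m³ × 9.8 m/s² × 7587 m = 2.171×10^8 Pa = 31489 psi
Total = 1815 + 2588 + 31489 = 35892 psi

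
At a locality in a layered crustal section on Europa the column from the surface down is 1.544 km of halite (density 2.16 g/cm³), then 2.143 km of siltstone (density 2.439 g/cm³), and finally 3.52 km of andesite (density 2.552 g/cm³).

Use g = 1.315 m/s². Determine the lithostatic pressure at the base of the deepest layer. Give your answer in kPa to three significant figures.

23100 kPa

halite: 2160 kg/m³ × 1.315 m/s² × 1544 m = 4.386×10^6 Pa = 4386 kPa
siltstone: 2439 kg/m³ × 1.315 m/s² × 2143 m = 6.873×10^6 Pa = 6873 kPa
andesite: 2552 kg/m³ × 1.315 m/s² × 3520 m = 1.181×10^7 Pa = 11813 kPa
Total = 4386 + 6873 + 11813 = 23071 kPa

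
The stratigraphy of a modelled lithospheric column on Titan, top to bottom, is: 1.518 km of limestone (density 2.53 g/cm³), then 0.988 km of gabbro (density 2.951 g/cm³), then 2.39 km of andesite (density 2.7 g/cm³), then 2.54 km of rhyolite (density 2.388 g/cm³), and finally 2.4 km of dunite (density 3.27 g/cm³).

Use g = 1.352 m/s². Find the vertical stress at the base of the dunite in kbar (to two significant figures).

limestone: 2530 kg/m³ × 1.352 m/s² × 1518 m = 5.192×10^6 Pa = 0.05192 kbar
gabbro: 2951 kg/m³ × 1.352 m/s² × 988 m = 3.942×10^6 Pa = 0.03942 kbar
andesite: 2700 kg/m³ × 1.352 m/s² × 2390 m = 8.724×10^6 Pa = 0.08724 kbar
rhyolite: 2388 kg/m³ × 1.352 m/s² × 2540 m = 8.201×10^6 Pa = 0.08201 kbar
dunite: 3270 kg/m³ × 1.352 m/s² × 2400 m = 1.061×10^7 Pa = 0.1061 kbar
Total = 0.05192 + 0.03942 + 0.08724 + 0.08201 + 0.1061 = 0.36670 kbar

0.37 kbar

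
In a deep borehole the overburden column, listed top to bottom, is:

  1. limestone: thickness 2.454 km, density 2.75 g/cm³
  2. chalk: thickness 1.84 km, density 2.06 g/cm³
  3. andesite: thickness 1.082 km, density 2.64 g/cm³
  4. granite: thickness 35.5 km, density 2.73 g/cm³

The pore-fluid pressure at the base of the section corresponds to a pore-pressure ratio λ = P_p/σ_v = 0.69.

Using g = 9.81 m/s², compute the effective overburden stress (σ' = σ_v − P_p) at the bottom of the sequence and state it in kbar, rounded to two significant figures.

Overburden (lithostatic) stress σ_v:
limestone: 2750 kg/m³ × 9.81 m/s² × 2454 m = 6.620×10^7 Pa = 66.20 MPa
chalk: 2060 kg/m³ × 9.81 m/s² × 1840 m = 3.718×10^7 Pa = 37.18 MPa
andesite: 2640 kg/m³ × 9.81 m/s² × 1082 m = 2.802×10^7 Pa = 28.02 MPa
granite: 2730 kg/m³ × 9.81 m/s² × 35500 m = 9.507×10^8 Pa = 950.7 MPa
Total = 66.20 + 37.18 + 28.02 + 950.7 = 1082.1 MPa
Pore pressure P_p = λ·σ_v = 0.69 × 1082 MPa = 746.7 MPa
Effective stress σ' = σ_v − P_p = 1082 − 746.7 = 335.46 MPa = 3.3546 kbar

3.4 kbar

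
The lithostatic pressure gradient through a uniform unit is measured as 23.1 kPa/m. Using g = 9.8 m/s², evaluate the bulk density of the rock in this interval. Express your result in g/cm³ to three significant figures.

2.36 g/cm³

ρ = (dP/dz)/g = 23.1 kPa/m / 9.8 m/s² = 23100 Pa/m / 9.8 m/s² = 2357.1 kg/m³
= 2.357 g/cm³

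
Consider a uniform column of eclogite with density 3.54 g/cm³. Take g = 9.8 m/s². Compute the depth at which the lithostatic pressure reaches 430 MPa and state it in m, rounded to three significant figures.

h = P/(ρg) = 430 MPa / (3540 kg/m³ × 9.8 m/s²) = 4.300×10^8 Pa / 34692 Pa/m = 12395 m

12400 m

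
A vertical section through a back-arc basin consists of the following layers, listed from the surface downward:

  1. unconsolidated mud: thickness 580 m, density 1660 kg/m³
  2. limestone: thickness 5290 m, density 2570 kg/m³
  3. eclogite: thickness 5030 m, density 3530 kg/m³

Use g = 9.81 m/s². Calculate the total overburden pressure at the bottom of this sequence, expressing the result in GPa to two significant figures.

0.32 GPa

unconsolidated mud: 1660 kg/m³ × 9.81 m/s² × 580 m = 9.445×10^6 Pa = 9.445×10^-3 GPa
limestone: 2570 kg/m³ × 9.81 m/s² × 5290 m = 1.334×10^8 Pa = 0.1334 GPa
eclogite: 3530 kg/m³ × 9.81 m/s² × 5030 m = 1.742×10^8 Pa = 0.1742 GPa
Total = 9.445×10^-3 + 0.1334 + 0.1742 = 0.31700 GPa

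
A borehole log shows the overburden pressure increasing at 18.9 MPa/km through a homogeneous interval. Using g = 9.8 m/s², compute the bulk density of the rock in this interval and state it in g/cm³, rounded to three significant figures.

ρ = (dP/dz)/g = 18.9 MPa/km / 9.8 m/s² = 18900 Pa/m / 9.8 m/s² = 1928.6 kg/m³
= 1.929 g/cm³

1.93 g/cm³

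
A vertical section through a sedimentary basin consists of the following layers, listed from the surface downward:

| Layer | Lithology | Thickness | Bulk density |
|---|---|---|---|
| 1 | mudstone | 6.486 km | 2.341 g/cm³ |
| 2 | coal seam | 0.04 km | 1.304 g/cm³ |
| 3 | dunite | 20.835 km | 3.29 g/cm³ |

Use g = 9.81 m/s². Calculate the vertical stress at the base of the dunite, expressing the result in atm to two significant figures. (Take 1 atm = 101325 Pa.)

mudstone: 2341 kg/m³ × 9.81 m/s² × 6486 m = 1.490×10^8 Pa = 1470 atm
coal seam: 1304 kg/m³ × 9.81 m/s² × 40 m = 5.117×10^5 Pa = 5.050 atm
dunite: 3290 kg/m³ × 9.81 m/s² × 20835 m = 6.724×10^8 Pa = 6637 atm
Total = 1470 + 5.050 + 6637 = 8111.6 atm

8100 atm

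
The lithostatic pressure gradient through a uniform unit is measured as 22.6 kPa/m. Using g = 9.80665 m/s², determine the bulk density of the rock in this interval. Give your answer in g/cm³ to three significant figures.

2.30 g/cm³

ρ = (dP/dz)/g = 22.6 kPa/m / 9.80665 m/s² = 22600 Pa/m / 9.80665 m/s² = 2304.6 kg/m³
= 2.305 g/cm³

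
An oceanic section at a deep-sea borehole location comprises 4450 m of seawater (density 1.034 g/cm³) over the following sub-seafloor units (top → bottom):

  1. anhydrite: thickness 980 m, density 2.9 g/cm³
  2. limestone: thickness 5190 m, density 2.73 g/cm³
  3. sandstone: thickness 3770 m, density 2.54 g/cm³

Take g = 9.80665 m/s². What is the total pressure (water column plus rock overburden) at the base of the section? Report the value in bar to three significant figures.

3060 bar

seawater: 1034 kg/m³ × 9.80665 m/s² × 4450 m = 4.512×10^7 Pa = 451.2 bar
anhydrite: 2900 kg/m³ × 9.80665 m/s² × 980 m = 2.787×10^7 Pa = 278.7 bar
limestone: 2730 kg/m³ × 9.80665 m/s² × 5190 m = 1.389×10^8 Pa = 1389 bar
sandstone: 2540 kg/m³ × 9.80665 m/s² × 3770 m = 9.391×10^7 Pa = 939.1 bar
Total = 451.2 + 278.7 + 1389 + 939.1 = 3058.5 bar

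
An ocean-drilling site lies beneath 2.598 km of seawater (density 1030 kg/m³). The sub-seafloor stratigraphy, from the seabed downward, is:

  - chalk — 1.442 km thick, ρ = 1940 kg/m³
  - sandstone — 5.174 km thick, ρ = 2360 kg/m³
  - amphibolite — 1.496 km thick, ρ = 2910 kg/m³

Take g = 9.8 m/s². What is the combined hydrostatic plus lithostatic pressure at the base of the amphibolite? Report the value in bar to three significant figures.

seawater: 1030 kg/m³ × 9.8 m/s² × 2598 m = 2.622×10^7 Pa = 262.2 bar
chalk: 1940 kg/m³ × 9.8 m/s² × 1442 m = 2.742×10^7 Pa = 274.2 bar
sandstone: 2360 kg/m³ × 9.8 m/s² × 5174 m = 1.197×10^8 Pa = 1197 bar
amphibolite: 2910 kg/m³ × 9.8 m/s² × 1496 m = 4.266×10^7 Pa = 426.6 bar
Total = 262.2 + 274.2 + 1197 + 426.6 = 2159.7 bar

2160 bar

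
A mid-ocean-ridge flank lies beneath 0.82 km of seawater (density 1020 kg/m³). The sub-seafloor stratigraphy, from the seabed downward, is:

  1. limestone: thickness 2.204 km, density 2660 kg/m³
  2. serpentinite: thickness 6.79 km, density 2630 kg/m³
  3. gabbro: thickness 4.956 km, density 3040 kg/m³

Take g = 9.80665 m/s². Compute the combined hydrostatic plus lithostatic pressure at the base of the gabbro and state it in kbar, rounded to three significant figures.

seawater: 1020 kg/m³ × 9.80665 m/s² × 820 m = 8.202×10^6 Pa = 0.08202 kbar
limestone: 2660 kg/m³ × 9.80665 m/s² × 2204 m = 5.749×10^7 Pa = 0.5749 kbar
serpentinite: 2630 kg/m³ × 9.80665 m/s² × 6790 m = 1.751×10^8 Pa = 1.751 kbar
gabbro: 3040 kg/m³ × 9.80665 m/s² × 4956 m = 1.477×10^8 Pa = 1.477 kbar
Total = 0.08202 + 0.5749 + 1.751 + 1.477 = 3.8857 kbar

3.89 kbar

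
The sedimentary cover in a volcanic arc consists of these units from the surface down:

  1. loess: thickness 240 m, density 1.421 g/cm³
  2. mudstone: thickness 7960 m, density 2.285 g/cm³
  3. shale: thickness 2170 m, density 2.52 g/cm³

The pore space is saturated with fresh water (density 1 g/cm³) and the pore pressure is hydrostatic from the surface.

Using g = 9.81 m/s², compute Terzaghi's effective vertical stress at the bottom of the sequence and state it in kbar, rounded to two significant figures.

Overburden (lithostatic) stress σ_v:
loess: 1421 kg/m³ × 9.81 m/s² × 240 m = 3.346×10^6 Pa = 3.346 MPa
mudstone: 2285 kg/m³ × 9.81 m/s² × 7960 m = 1.784×10^8 Pa = 178.4 MPa
shale: 2520 kg/m³ × 9.81 m/s² × 2170 m = 5.365×10^7 Pa = 53.65 MPa
Total = 3.346 + 178.4 + 53.65 = 235.42 MPa
Pore pressure P_p = 1000 kg/m³ × 9.81 m/s² × 10370 m = 1.017×10^8 Pa = 101.7 MPa
Effective stress σ' = σ_v − P_p = 235.4 − 101.7 = 133.69 MPa = 1.3369 kbar

1.3 kbar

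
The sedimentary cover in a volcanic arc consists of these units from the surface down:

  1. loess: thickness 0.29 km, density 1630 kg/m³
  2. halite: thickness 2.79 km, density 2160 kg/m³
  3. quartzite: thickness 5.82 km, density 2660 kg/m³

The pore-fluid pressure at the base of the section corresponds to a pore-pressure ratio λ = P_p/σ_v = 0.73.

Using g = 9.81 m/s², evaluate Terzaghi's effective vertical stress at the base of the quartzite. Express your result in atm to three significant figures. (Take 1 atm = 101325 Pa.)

Overburden (lithostatic) stress σ_v:
loess: 1630 kg/m³ × 9.81 m/s² × 290 m = 4.637×10^6 Pa = 4.637 MPa
halite: 2160 kg/m³ × 9.81 m/s² × 2790 m = 5.912×10^7 Pa = 59.12 MPa
quartzite: 2660 kg/m³ × 9.81 m/s² × 5820 m = 1.519×10^8 Pa = 151.9 MPa
Total = 4.637 + 59.12 + 151.9 = 215.63 MPa
Pore pressure P_p = λ·σ_v = 0.73 × 215.6 MPa = 157.4 MPa
Effective stress σ' = σ_v − P_p = 215.6 − 157.4 = 58.219 MPa = 574.58 atm

575 atm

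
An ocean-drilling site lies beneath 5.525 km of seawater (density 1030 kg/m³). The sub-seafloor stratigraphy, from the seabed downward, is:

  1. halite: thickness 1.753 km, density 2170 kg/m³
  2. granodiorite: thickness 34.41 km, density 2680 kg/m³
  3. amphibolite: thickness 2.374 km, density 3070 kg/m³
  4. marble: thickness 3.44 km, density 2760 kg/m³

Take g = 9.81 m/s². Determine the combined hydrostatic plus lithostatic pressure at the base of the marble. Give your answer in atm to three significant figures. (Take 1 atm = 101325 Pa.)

11500 atm

seawater: 1030 kg/m³ × 9.81 m/s² × 5525 m = 5.583×10^7 Pa = 551.0 atm
halite: 2170 kg/m³ × 9.81 m/s² × 1753 m = 3.732×10^7 Pa = 368.3 atm
granodiorite: 2680 kg/m³ × 9.81 m/s² × 34410 m = 9.047×10^8 Pa = 8928 atm
amphibolite: 3070 kg/m³ × 9.81 m/s² × 2374 m = 7.150×10^7 Pa = 705.6 atm
marble: 2760 kg/m³ × 9.81 m/s² × 3440 m = 9.314×10^7 Pa = 919.2 atm
Total = 551.0 + 368.3 + 8928 + 705.6 + 919.2 = 11472 atm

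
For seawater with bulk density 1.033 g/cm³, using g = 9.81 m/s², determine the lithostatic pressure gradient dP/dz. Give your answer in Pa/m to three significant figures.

dP/dz = ρg = 1033 kg/m³ × 9.81 m/s² = 10134 Pa/m

10100 Pa/m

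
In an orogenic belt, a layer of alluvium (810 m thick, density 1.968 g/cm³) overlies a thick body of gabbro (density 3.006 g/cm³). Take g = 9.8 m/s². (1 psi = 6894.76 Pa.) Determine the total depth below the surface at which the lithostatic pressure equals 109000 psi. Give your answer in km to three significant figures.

25.8 km

Pressure at base of upper layers: 1968×9.8×810 = 1.562×10^7 Pa = 2266 psi
Remaining pressure to be supplied by gabbro: 7.515×10^8 − 1.562×10^7 = 7.359×10^8 Pa
Additional depth in gabbro = 7.359×10^8 Pa / (3006 kg/m³ × 9.8 m/s²) = 24981 m
Total depth = 810 m + 24981 m = 25791 m
= 25.791 km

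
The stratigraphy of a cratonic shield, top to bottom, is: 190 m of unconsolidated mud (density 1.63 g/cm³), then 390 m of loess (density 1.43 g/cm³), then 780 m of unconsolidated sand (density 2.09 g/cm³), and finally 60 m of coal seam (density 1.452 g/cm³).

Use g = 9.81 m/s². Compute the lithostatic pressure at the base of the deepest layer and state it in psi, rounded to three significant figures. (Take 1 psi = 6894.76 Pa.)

3680 psi

unconsolidated mud: 1630 kg/m³ × 9.81 m/s² × 190 m = 3.038×10^6 Pa = 440.6 psi
loess: 1430 kg/m³ × 9.81 m/s² × 390 m = 5.471×10^6 Pa = 793.5 psi
unconsolidated sand: 2090 kg/m³ × 9.81 m/s² × 780 m = 1.599×10^7 Pa = 2319 psi
coal seam: 1452 kg/m³ × 9.81 m/s² × 60 m = 8.546×10^5 Pa = 124.0 psi
Total = 440.6 + 793.5 + 2319 + 124.0 = 3677.6 psi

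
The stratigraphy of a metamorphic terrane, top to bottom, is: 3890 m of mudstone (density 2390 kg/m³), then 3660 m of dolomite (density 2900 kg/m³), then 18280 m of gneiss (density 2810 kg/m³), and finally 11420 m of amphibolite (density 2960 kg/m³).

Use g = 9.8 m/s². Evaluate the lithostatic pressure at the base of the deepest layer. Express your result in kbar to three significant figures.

mudstone: 2390 kg/m³ × 9.8 m/s² × 3890 m = 9.111×10^7 Pa = 0.9111 kbar
dolomite: 2900 kg/m³ × 9.8 m/s² × 3660 m = 1.040×10^8 Pa = 1.040 kbar
gneiss: 2810 kg/m³ × 9.8 m/s² × 18280 m = 5.034×10^8 Pa = 5.034 kbar
amphibolite: 2960 kg/m³ × 9.8 m/s² × 11420 m = 3.313×10^8 Pa = 3.313 kbar
Total = 0.9111 + 1.040 + 5.034 + 3.313 = 10.298 kbar

10.3 kbar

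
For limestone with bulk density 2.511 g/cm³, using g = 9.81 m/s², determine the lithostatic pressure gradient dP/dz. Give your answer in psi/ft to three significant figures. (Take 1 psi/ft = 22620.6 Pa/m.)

dP/dz = ρg = 2511 kg/m³ × 9.81 m/s² = 24633 Pa/m
= 24633 Pa/m × (1 psi/ft / 22621 Pa/m) = 1.0890 psi/ft

1.09 psi/ft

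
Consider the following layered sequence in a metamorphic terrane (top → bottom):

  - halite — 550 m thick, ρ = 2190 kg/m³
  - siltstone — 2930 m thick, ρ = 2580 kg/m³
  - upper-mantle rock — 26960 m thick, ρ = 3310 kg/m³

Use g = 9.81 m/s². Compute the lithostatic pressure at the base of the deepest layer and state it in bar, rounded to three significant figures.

9610 bar

halite: 2190 kg/m³ × 9.81 m/s² × 550 m = 1.182×10^7 Pa = 118.2 bar
siltstone: 2580 kg/m³ × 9.81 m/s² × 2930 m = 7.416×10^7 Pa = 741.6 bar
upper-mantle rock: 3310 kg/m³ × 9.81 m/s² × 26960 m = 8.754×10^8 Pa = 8754 bar
Total = 118.2 + 741.6 + 8754 = 9613.9 bar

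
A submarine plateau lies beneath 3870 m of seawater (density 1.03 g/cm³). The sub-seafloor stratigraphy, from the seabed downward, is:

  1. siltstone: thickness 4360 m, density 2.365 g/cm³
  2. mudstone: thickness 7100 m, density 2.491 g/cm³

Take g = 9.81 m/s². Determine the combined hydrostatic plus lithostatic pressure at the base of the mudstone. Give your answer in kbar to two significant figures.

3.1 kbar

seawater: 1030 kg/m³ × 9.81 m/s² × 3870 m = 3.910×10^7 Pa = 0.3910 kbar
siltstone: 2365 kg/m³ × 9.81 m/s² × 4360 m = 1.012×10^8 Pa = 1.012 kbar
mudstone: 2491 kg/m³ × 9.81 m/s² × 7100 m = 1.735×10^8 Pa = 1.735 kbar
Total = 0.3910 + 1.012 + 1.735 = 3.1376 kbar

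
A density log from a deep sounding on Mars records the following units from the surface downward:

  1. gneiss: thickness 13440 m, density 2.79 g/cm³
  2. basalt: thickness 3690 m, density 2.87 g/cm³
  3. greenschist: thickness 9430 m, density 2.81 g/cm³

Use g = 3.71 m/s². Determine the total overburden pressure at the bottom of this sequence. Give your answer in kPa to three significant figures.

277000 kPa

gneiss: 2790 kg/m³ × 3.71 m/s² × 13440 m = 1.391×10^8 Pa = 1.391×10^5 kPa
basalt: 2870 kg/m³ × 3.71 m/s² × 3690 m = 3.929×10^7 Pa = 39290 kPa
greenschist: 2810 kg/m³ × 3.71 m/s² × 9430 m = 9.831×10^7 Pa = 98309 kPa
Total = 1.391×10^5 + 39290 + 98309 = 2.7671×10^5 kPa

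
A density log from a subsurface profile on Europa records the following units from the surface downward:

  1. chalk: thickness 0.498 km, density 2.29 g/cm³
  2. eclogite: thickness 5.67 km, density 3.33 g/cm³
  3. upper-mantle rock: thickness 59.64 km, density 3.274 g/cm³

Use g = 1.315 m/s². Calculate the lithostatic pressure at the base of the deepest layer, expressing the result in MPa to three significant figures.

chalk: 2290 kg/m³ × 1.315 m/s² × 498 m = 1.500×10^6 Pa = 1.500 MPa
eclogite: 3330 kg/m³ × 1.315 m/s² × 5670 m = 2.483×10^7 Pa = 24.83 MPa
upper-mantle rock: 3274 kg/m³ × 1.315 m/s² × 59640 m = 2.568×10^8 Pa = 256.8 MPa
Total = 1.500 + 24.83 + 256.8 = 283.10 MPa

283 MPa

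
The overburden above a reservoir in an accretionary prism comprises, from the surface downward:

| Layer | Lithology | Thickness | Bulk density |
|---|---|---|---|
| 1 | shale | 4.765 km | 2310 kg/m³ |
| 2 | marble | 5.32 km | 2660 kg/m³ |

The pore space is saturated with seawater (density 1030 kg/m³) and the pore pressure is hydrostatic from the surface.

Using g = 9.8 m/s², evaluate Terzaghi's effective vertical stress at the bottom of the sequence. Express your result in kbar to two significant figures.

Overburden (lithostatic) stress σ_v:
shale: 2310 kg/m³ × 9.8 m/s² × 4765 m = 1.079×10^8 Pa = 107.9 MPa
marble: 2660 kg/m³ × 9.8 m/s² × 5320 m = 1.387×10^8 Pa = 138.7 MPa
Total = 107.9 + 138.7 = 246.55 MPa
Pore pressure P_p = 1030 kg/m³ × 9.8 m/s² × 10085 m = 1.018×10^8 Pa = 101.8 MPa
Effective stress σ' = σ_v − P_p = 246.6 − 101.8 = 144.75 MPa = 1.4475 kbar

1.4 kbar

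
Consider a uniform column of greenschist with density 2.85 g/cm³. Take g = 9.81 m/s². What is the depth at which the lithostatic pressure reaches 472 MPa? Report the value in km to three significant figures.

h = P/(ρg) = 472 MPa / (2850 kg/m³ × 9.81 m/s²) = 4.720×10^8 Pa / 27958 Pa/m = 16882 m
= 16.882 km

16.9 km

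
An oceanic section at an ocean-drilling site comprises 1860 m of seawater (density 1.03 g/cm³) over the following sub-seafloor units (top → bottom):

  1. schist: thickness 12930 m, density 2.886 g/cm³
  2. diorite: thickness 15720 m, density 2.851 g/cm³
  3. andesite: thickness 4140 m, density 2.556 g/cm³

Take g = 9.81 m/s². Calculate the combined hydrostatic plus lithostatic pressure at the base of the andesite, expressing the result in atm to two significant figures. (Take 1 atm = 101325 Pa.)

9200 atm

seawater: 1030 kg/m³ × 9.81 m/s² × 1860 m = 1.879×10^7 Pa = 185.5 atm
schist: 2886 kg/m³ × 9.81 m/s² × 12930 m = 3.661×10^8 Pa = 3613 atm
diorite: 2851 kg/m³ × 9.81 m/s² × 15720 m = 4.397×10^8 Pa = 4339 atm
andesite: 2556 kg/m³ × 9.81 m/s² × 4140 m = 1.038×10^8 Pa = 1025 atm
Total = 185.5 + 3613 + 4339 + 1025 = 9161.9 atm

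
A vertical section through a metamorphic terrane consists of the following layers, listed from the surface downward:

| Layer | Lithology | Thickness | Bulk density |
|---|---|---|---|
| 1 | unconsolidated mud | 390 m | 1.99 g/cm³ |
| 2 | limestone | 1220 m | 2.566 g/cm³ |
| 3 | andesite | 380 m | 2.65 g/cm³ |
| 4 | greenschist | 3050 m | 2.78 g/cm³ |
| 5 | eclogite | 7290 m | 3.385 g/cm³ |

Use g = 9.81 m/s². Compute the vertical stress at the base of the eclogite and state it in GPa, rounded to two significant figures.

0.37 GPa

unconsolidated mud: 1990 kg/m³ × 9.81 m/s² × 390 m = 7.614×10^6 Pa = 7.614×10^-3 GPa
limestone: 2566 kg/m³ × 9.81 m/s² × 1220 m = 3.071×10^7 Pa = 0.03071 GPa
andesite: 2650 kg/m³ × 9.81 m/s² × 380 m = 9.879×10^6 Pa = 9.879×10^-3 GPa
greenschist: 2780 kg/m³ × 9.81 m/s² × 3050 m = 8.318×10^7 Pa = 0.08318 GPa
eclogite: 3385 kg/m³ × 9.81 m/s² × 7290 m = 2.421×10^8 Pa = 0.2421 GPa
Total = 7.614×10^-3 + 0.03071 + 9.879×10^-3 + 0.08318 + 0.2421 = 0.37346 GPa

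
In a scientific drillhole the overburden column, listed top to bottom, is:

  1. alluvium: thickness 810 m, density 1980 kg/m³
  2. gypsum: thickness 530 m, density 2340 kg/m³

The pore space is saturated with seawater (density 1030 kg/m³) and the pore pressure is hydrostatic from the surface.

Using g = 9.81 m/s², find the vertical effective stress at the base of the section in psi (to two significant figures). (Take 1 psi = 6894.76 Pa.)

Overburden (lithostatic) stress σ_v:
alluvium: 1980 kg/m³ × 9.81 m/s² × 810 m = 1.573×10^7 Pa = 15.73 MPa
gypsum: 2340 kg/m³ × 9.81 m/s² × 530 m = 1.217×10^7 Pa = 12.17 MPa
Total = 15.73 + 12.17 = 27.900 MPa
Pore pressure P_p = 1030 kg/m³ × 9.81 m/s² × 1340 m = 1.354×10^7 Pa = 13.54 MPa
Effective stress σ' = σ_v − P_p = 27.90 − 13.54 = 14.360 MPa = 2082.7 psi

2100 psi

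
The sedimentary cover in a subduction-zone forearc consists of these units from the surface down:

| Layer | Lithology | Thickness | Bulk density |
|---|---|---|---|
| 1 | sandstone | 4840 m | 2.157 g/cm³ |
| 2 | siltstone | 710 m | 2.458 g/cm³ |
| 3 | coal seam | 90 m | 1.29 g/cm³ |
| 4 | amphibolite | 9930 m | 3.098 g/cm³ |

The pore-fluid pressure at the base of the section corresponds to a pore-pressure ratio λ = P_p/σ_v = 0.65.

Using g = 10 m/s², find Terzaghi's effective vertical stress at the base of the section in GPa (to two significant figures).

Overburden (lithostatic) stress σ_v:
sandstone: 2157 kg/m³ × 10 m/s² × 4840 m = 1.044×10^8 Pa = 104.4 MPa
siltstone: 2458 kg/m³ × 10 m/s² × 710 m = 1.745×10^7 Pa = 17.45 MPa
coal seam: 1290 kg/m³ × 10 m/s² × 90 m = 1.161×10^6 Pa = 1.161 MPa
amphibolite: 3098 kg/m³ × 10 m/s² × 9930 m = 3.076×10^8 Pa = 307.6 MPa
Total = 104.4 + 17.45 + 1.161 + 307.6 = 430.64 MPa
Pore pressure P_p = λ·σ_v = 0.65 × 430.6 MPa = 279.9 MPa
Effective stress σ' = σ_v − P_p = 430.6 − 279.9 = 150.73 MPa = 0.15073 GPa

0.15 GPa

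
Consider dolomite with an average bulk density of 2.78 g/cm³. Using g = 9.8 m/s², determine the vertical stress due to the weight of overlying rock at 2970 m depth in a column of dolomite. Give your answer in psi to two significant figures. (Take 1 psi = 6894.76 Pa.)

dolomite: 2780 kg/m³ × 9.8 m/s² × 2970 m = 8.091×10^7 Pa = 11736 psi

12000 psi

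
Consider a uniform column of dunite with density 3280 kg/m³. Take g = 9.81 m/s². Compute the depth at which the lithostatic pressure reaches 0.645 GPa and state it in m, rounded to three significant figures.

20000 m

h = P/(ρg) = 0.645 GPa / (3280 kg/m³ × 9.81 m/s²) = 6.450×10^8 Pa / 32177 Pa/m = 20045 m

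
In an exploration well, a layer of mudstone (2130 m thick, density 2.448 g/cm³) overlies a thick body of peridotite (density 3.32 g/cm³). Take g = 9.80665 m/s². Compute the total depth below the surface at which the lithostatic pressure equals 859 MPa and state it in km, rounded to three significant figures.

26.9 km

Pressure at base of upper layers: 2448×9.80665×2130 = 5.113×10^7 Pa = 51.13 MPa
Remaining pressure to be supplied by peridotite: 8.590×10^8 − 5.113×10^7 = 8.079×10^8 Pa
Additional depth in peridotite = 8.079×10^8 Pa / (3320 kg/m³ × 9.80665 m/s²) = 24813 m
Total depth = 2130 m + 24813 m = 26943 m
= 26.943 km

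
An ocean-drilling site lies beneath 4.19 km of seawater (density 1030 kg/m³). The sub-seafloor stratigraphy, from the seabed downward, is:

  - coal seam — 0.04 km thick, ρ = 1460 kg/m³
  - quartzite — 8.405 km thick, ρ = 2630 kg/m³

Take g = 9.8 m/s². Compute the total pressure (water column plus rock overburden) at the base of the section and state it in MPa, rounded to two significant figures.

260 MPa

seawater: 1030 kg/m³ × 9.8 m/s² × 4190 m = 4.229×10^7 Pa = 42.29 MPa
coal seam: 1460 kg/m³ × 9.8 m/s² × 40 m = 5.723×10^5 Pa = 0.5723 MPa
quartzite: 2630 kg/m³ × 9.8 m/s² × 8405 m = 2.166×10^8 Pa = 216.6 MPa
Total = 42.29 + 0.5723 + 216.6 = 259.50 MPa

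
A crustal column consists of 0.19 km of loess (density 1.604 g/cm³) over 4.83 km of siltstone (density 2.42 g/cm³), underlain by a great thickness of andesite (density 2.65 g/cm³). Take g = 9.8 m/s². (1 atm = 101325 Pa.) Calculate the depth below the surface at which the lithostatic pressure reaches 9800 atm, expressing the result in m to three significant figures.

38700 m

Pressure at base of upper layers: 1604×9.8×190 + 2420×9.8×4830 = 1.175×10^8 Pa = 1160 atm
Remaining pressure to be supplied by andesite: 9.930×10^8 − 1.175×10^8 = 8.755×10^8 Pa
Additional depth in andesite = 8.755×10^8 Pa / (2650 kg/m³ × 9.8 m/s²) = 33710 m
Total depth = 5020 m + 33710 m = 38730 m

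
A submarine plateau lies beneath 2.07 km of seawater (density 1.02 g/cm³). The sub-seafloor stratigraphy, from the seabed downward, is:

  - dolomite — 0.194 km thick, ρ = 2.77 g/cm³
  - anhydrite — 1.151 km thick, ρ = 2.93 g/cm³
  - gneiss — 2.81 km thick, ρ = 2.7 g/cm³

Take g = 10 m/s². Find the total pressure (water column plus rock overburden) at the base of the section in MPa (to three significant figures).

seawater: 1020 kg/m³ × 10 m/s² × 2070 m = 2.111×10^7 Pa = 21.11 MPa
dolomite: 2770 kg/m³ × 10 m/s² × 194 m = 5.374×10^6 Pa = 5.374 MPa
anhydrite: 2930 kg/m³ × 10 m/s² × 1151 m = 3.372×10^7 Pa = 33.72 MPa
gneiss: 2700 kg/m³ × 10 m/s² × 2810 m = 7.587×10^7 Pa = 75.87 MPa
Total = 21.11 + 5.374 + 33.72 + 75.87 = 136.08 MPa

136 MPa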